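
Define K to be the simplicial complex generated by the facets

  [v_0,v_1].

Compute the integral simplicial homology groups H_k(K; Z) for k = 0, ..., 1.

H_0 ≅ Z,  H_1 = 0.

Order the vertices as v_0 < v_1. Listing each simplex with vertices in this order, K has dimension 1 with simplices:

  0-simplices (2): [v_0], [v_1]
  1-simplices (1): [v_0,v_1]

Hence C_0 ≅ Z^2, C_1 ≅ Z^1.

The boundary map ∂_1: C_1 → C_0 maps an edge to its endpoints' difference, ∂[p,q] = q − p. For instance
  ∂[v_0,v_1] = [v_1] − [v_0].
As a 2×1 matrix over Z this has rank 1, with invariant factors (1).

Now H_k = ker ∂_k / im ∂_{k+1}, so:

  H_0: rank C_0 − rank ∂_1 = 2 − 1 = 1, and the invariant factors of ∂_1 are all 1, so H_0 = Z.
  H_1: rank ker ∂_1 − rank ∂_2 = (1 − 1) − 0 = 0, and there is no ∂_2, so H_1 = 0.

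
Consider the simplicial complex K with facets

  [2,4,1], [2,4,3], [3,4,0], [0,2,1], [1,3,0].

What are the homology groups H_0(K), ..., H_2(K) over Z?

H_0 = Z,  H_1 = Z,  H_2 = 0.

Take the total order 0 < 1 < 2 < 3 < 4 on the vertex set. Then K (dimension 2) consists of the simplices:

  0-simplices (5): [0], [1], [2], [3], [4]
  1-simplices (10): [0,1], [0,2], [0,3], [0,4], [1,2], [1,3], [1,4], [2,3], [2,4], [3,4]
  2-simplices (5): [0,1,2], [0,1,3], [0,3,4], [1,2,4], [2,3,4]

Hence C_0 ≅ Z^5, C_1 ≅ Z^10, C_2 ≅ Z^5.

∂_1: C_1 → C_0 sends each edge [p,q] (with p < q) to q − p. For instance
  ∂[2,4] = [4] − [2].
As a 5×10 matrix over Z this has rank 4, with invariant factors (1,1,1,1).

Boundary ∂_2: C_2 → C_1 acts by ∂[p,q,r] = [q,r] − [p,r] + [p,q]. For instance
  ∂[0,1,3] = [1,3] − [0,3] + [0,1],
  ∂[1,2,4] = [2,4] − [1,4] + [1,2].
This gives a 10×5 integer matrix of rank 5; reducing to Smith normal form yields diagonal entries (1,1,1,1,1).

From H_k ≅ ker(∂_k) / im(∂_{k+1}) we obtain:

  H_0: rank C_0 − rank ∂_1 = 5 − 4 = 1, and the invariant factors of ∂_1 are all 1, so H_0 = Z.
  H_1: rank ker ∂_1 − rank ∂_2 = (10 − 4) − 5 = 1, and the invariant factors of ∂_2 are all 1, so H_1 = Z.
  H_2: rank ker ∂_2 − rank ∂_3 = (5 − 5) − 0 = 0, and there is no ∂_3, so H_2 = 0.

As a check, the Euler characteristic is 5 − 10 + 5 = 0, which agrees with 1 − 1 + 0 = 0.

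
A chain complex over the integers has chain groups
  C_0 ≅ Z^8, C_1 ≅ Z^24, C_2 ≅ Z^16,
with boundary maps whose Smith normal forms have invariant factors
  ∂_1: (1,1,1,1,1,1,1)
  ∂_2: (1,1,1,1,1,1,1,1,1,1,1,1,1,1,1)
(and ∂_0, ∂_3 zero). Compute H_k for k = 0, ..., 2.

H_0 = Z,  H_1 = Z^2,  H_2 = Z.

H_0: b_0 = 8 − 0 − 7 = 1; torsion from ∂_1 factors > 1: none. So H_0 = Z.
H_1: b_1 = 24 − 7 − 15 = 2; torsion from ∂_2 factors > 1: none. So H_1 = Z^2.
H_2: b_2 = 16 − 15 − 0 = 1; torsion from ∂_3 factors > 1: none. So H_2 = Z.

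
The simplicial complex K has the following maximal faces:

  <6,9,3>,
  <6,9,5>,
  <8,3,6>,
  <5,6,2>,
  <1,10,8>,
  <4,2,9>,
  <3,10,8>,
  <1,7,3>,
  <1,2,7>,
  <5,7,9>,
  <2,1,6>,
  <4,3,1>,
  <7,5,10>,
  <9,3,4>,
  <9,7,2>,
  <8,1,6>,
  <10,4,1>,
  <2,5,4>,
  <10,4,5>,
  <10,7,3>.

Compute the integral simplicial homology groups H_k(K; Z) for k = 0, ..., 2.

H_0 = Z,  H_1 = Z ⊕ Z/2,  H_2 = 0.

Take the total order 1 < 2 < 3 < 4 < 5 < 6 < 7 < 8 < 9 < 10 on the vertex set. Then K (dimension 2) consists of the simplices:

  0-simplices (10): [1], [2], [3], [4], [5], [6], [7], [8], [9], [10]
  1-simplices (30): (30 of them)
  2-simplices (20): (20 of them)

giving chain groups C_0 ≅ Z^10, C_1 ≅ Z^30, C_2 ≅ Z^20.

∂_1: C_1 → C_0 sends each edge [p,q] (with p < q) to q − p. For instance
  ∂[5,10] = [10] − [5].
This gives a 10×30 integer matrix of rank 9; reducing to Smith normal form yields diagonal entries (1,1,1,1,1,1,1,1,1).

∂_2: C_2 → C_1 sends each 2-simplex [p,q,r] to [q,r] − [p,r] + [p,q]. For instance
  ∂[3,4,9] = [4,9] − [3,9] + [3,4],
  ∂[2,7,9] = [7,9] − [2,9] + [2,7].
As a 30×20 matrix over Z this has rank 20, with invariant factors (1,1,1,1,1,1,1,1,1,1,1,1,1,1,1,1,1,1,1,2).

From H_k ≅ ker(∂_k) / im(∂_{k+1}) we obtain:

  H_0: rank C_0 − rank ∂_1 = 10 − 9 = 1, and the invariant factors of ∂_1 are all 1, so H_0 ≅ Z.
  H_1: rank ker ∂_1 − rank ∂_2 = (30 − 9) − 20 = 1, and ∂_2 has invariant factor 2 > 1, so H_1 ≅ Z ⊕ Z/2.
  H_2: rank ker ∂_2 − rank ∂_3 = (20 − 20) − 0 = 0, and there is no ∂_3, so H_2 ≅ 0.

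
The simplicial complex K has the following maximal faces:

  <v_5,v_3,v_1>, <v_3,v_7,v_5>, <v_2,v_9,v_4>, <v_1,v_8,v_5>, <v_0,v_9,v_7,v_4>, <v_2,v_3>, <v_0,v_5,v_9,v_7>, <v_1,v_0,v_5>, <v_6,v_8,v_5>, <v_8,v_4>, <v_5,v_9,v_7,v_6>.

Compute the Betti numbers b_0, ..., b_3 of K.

b_0 = 1, b_1 = 2, b_2 = 0, b_3 = 0.

Fix the vertex order v_0 < v_1 < v_2 < v_3 < v_4 < v_5 < v_6 < v_7 < v_8 < v_9 and write every simplex with vertices in increasing order. Then dim K = 3 and the simplices of K are:

  0-simplices (10): [v_0], [v_1], [v_2], [v_3], [v_4], [v_5], [v_6], [v_7], [v_8], [v_9]
  1-simplices (24): (24 of them)
  2-simplices (16): (16 of them)
  3-simplices (3): [v_0,v_4,v_7,v_9], [v_0,v_5,v_7,v_9], [v_5,v_6,v_7,v_9]

giving chain groups C_0 ≅ Z^10, C_1 ≅ Z^24, C_2 ≅ Z^16, C_3 ≅ Z^3.

Boundary ∂_1: C_1 → C_0 sends each edge [p,q] (with p < q) to q − p.
The 10×24 boundary matrix has rank 9 and Smith normal form diag(1,1,1,1,1,1,1,1,1).

∂_2: C_2 → C_1 maps a triangle to the signed sum of its edges. For instance
  ∂[v_0,v_4,v_9] = [v_4,v_9] − [v_0,v_9] + [v_0,v_4],
  ∂[v_5,v_6,v_8] = [v_6,v_8] − [v_5,v_8] + [v_5,v_6].
As a 24×16 matrix over Z this has rank 13, with invariant factors (1,1,1,1,1,1,1,1,1,1,1,1,1).

Boundary ∂_3: C_3 → C_2 sends each 3-simplex σ to the alternating sum Σ_i (−1)^i (σ with its i-th vertex removed). For instance
  ∂[v_0,v_5,v_7,v_9] = [v_5,v_7,v_9] − [v_0,v_7,v_9] + [v_0,v_5,v_9] − [v_0,v_5,v_7],
  ∂[v_5,v_6,v_7,v_9] = [v_6,v_7,v_9] − [v_5,v_7,v_9] + [v_5,v_6,v_9] − [v_5,v_6,v_7].
As a 16×3 matrix over Z this has rank 3, with invariant factors (1,1,1).

Now H_k = ker ∂_k / im ∂_{k+1}, so:

  H_0: rank C_0 − rank ∂_1 = 10 − 9 = 1, and the invariant factors of ∂_1 are all 1, so H_0 = Z.
  H_1: rank ker ∂_1 − rank ∂_2 = (24 − 9) − 13 = 2, and the invariant factors of ∂_2 are all 1, so H_1 = Z^2.
  H_2: rank ker ∂_2 − rank ∂_3 = (16 − 13) − 3 = 0, and the invariant factors of ∂_3 are all 1, so H_2 = 0.
  H_3: rank ker ∂_3 − rank ∂_4 = (3 − 3) − 0 = 0, and there is no ∂_4, so H_3 = 0.

As a check, the Euler characteristic is 10 − 24 + 16 − 3 = -1, which agrees with 1 − 2 + 0 − 0 = -1.

Hence the Betti numbers are b_0 = 1, b_1 = 2, b_2 = 0, b_3 = 0.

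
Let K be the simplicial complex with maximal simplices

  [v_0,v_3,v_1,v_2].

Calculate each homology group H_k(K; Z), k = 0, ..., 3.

H_0 = Z,  H_1 = 0,  H_2 = 0,  H_3 = 0.

Take the total order v_0 < v_1 < v_2 < v_3 on the vertex set. Then K (dimension 3) consists of the simplices:

  0-simplices (4): [v_0], [v_1], [v_2], [v_3]
  1-simplices (6): [v_0,v_1], [v_0,v_2], [v_0,v_3], [v_1,v_2], [v_1,v_3], [v_2,v_3]
  2-simplices (4): [v_0,v_1,v_2], [v_0,v_1,v_3], [v_0,v_2,v_3], [v_1,v_2,v_3]
  3-simplices (1): [v_0,v_1,v_2,v_3]

giving chain groups C_0 ≅ Z^4, C_1 ≅ Z^6, C_2 ≅ Z^4, C_3 ≅ Z^1.

Boundary ∂_1: C_1 → C_0 sends each edge [p,q] (with p < q) to q − p. For instance
  ∂[v_1,v_2] = [v_2] − [v_1].
As a 4×6 matrix over Z this has rank 3, with invariant factors (1,1,1).

Boundary ∂_2: C_2 → C_1 sends each 2-simplex [p,q,r] to [q,r] − [p,r] + [p,q]. For instance
  ∂[v_0,v_1,v_3] = [v_1,v_3] − [v_0,v_3] + [v_0,v_1],
  ∂[v_0,v_1,v_2] = [v_1,v_2] − [v_0,v_2] + [v_0,v_1].
As a 6×4 matrix over Z this has rank 3, with invariant factors (1,1,1).

Boundary ∂_3: C_3 → C_2 sends each 3-simplex σ to the alternating sum Σ_i (−1)^i (σ with its i-th vertex removed). For instance
  ∂[v_0,v_1,v_2,v_3] = [v_1,v_2,v_3] − [v_0,v_2,v_3] + [v_0,v_1,v_3] − [v_0,v_1,v_2].
As a 4×1 matrix over Z this has rank 1, with invariant factors (1).

Computing H_k = (kernel of ∂_k) / (image of ∂_{k+1}):

  H_0: rank C_0 − rank ∂_1 = 4 − 3 = 1, and the invariant factors of ∂_1 are all 1, so H_0 = Z.
  H_1: rank ker ∂_1 − rank ∂_2 = (6 − 3) − 3 = 0, and the invariant factors of ∂_2 are all 1, so H_1 = 0.
  H_2: rank ker ∂_2 − rank ∂_3 = (4 − 3) − 1 = 0, and the invariant factors of ∂_3 are all 1, so H_2 = 0.
  H_3: rank ker ∂_3 − rank ∂_4 = (1 − 1) − 0 = 0, and there is no ∂_4, so H_3 = 0.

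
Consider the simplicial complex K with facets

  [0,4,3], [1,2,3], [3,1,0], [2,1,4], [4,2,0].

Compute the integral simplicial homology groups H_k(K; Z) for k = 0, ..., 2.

H_0 = Z,  H_1 = Z,  H_2 = 0.

Order the vertices as 0 < 1 < 2 < 3 < 4. Listing each simplex with vertices in this order, K has dimension 2 with simplices:

  0-simplices (5): [0], [1], [2], [3], [4]
  1-simplices (10): [0,1], [0,2], [0,3], [0,4], [1,2], [1,3], [1,4], [2,3], [2,4], [3,4]
  2-simplices (5): [0,1,3], [0,2,4], [0,3,4], [1,2,3], [1,2,4]

Hence C_0 ≅ Z^5, C_1 ≅ Z^10, C_2 ≅ Z^5.

The boundary map ∂_1: C_1 → C_0 is given by ∂[p,q] = [q] − [p]. For instance
  ∂[3,4] = [4] − [3].
As a 5×10 matrix over Z this has rank 4, with invariant factors (1,1,1,1).

The boundary map ∂_2: C_2 → C_1 acts by ∂[p,q,r] = [q,r] − [p,r] + [p,q]. For instance
  ∂[0,2,4] = [2,4] − [0,4] + [0,2],
  ∂[0,1,3] = [1,3] − [0,3] + [0,1].
As a 10×5 matrix over Z this has rank 5, with invariant factors (1,1,1,1,1).

From H_k ≅ ker(∂_k) / im(∂_{k+1}) we obtain:

  H_0: rank C_0 − rank ∂_1 = 5 − 4 = 1, and the invariant factors of ∂_1 are all 1, so H_0 ≅ Z.
  H_1: rank ker ∂_1 − rank ∂_2 = (10 − 4) − 5 = 1, and the invariant factors of ∂_2 are all 1, so H_1 ≅ Z.
  H_2: rank ker ∂_2 − rank ∂_3 = (5 − 5) − 0 = 0, and there is no ∂_3, so H_2 ≅ 0.

(K is a triangulation of the Möbius band.)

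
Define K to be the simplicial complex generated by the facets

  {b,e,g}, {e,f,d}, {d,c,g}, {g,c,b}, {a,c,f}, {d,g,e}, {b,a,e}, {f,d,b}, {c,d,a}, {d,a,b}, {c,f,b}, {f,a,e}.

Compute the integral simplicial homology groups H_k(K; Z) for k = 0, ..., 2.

H_0 ≅ Z,  H_1 ≅ Z_2,  H_2 = 0.

Fix the vertex order a < b < c < d < e < f < g and write every simplex with vertices in increasing order. Then dim K = 2 and the simplices of K are:

  0-simplices (7): a, b, c, d, e, f, g
  1-simplices (18): ab, ac, ad, ae, af, bc, bd, be, bf, bg, cd, cf, cg, de, df, dg, ef, eg
  2-simplices (12): abd, abe, acd, acf, aef, bcf, bcg, bdf, beg, cdg, def, deg

Hence C_0 ≅ Z^7, C_1 ≅ Z^18, C_2 ≅ Z^12.

The boundary map ∂_1: C_1 → C_0 maps an edge to its endpoints' difference, ∂[p,q] = q − p. For instance
  ∂df = f − d.
The 7×18 boundary matrix has rank 6 and Smith normal form diag(1,1,1,1,1,1).

∂_2: C_2 → C_1 maps a triangle to the signed sum of its edges. For instance
  ∂beg = eg − bg + be,
  ∂cdg = dg − cg + cd.
The resulting 18×12 matrix has rank 12, and its Smith normal form has invariant factors (1,1,1,1,1,1,1,1,1,1,1,2).

Reading off H_k = ker ∂_k / im ∂_{k+1}:

  H_0: rank C_0 − rank ∂_1 = 7 − 6 = 1, and the invariant factors of ∂_1 are all 1, so H_0 = Z.
  H_1: rank ker ∂_1 − rank ∂_2 = (18 − 6) − 12 = 0, and ∂_2 has invariant factor 2 > 1, so H_1 = Z_2.
  H_2: rank ker ∂_2 − rank ∂_3 = (12 − 12) − 0 = 0, and there is no ∂_3, so H_2 = 0.

(K is a triangulation of the real projective plane RP^2.)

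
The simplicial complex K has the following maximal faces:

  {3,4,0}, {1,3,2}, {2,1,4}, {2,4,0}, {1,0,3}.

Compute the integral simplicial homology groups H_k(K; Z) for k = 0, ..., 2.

We work with the vertex ordering 0 < 1 < 2 < 3 < 4. The simplices of K, each written with vertices in increasing order, are:

  0-simplices (5): [0], [1], [2], [3], [4]
  1-simplices (10): [0,1], [0,2], [0,3], [0,4], [1,2], [1,3], [1,4], [2,3], [2,4], [3,4]
  2-simplices (5): [0,1,3], [0,2,4], [0,3,4], [1,2,3], [1,2,4]

giving chain groups C_0 ≅ Z^5, C_1 ≅ Z^10, C_2 ≅ Z^5.

The boundary map ∂_1: C_1 → C_0 maps an edge to its endpoints' difference, ∂[p,q] = q − p.
This gives a 5×10 integer matrix of rank 4; reducing to Smith normal form yields diagonal entries (1,1,1,1).

∂_2: C_2 → C_1 maps a triangle to the signed sum of its edges. For instance
  ∂[0,3,4] = [3,4] − [0,4] + [0,3],
  ∂[0,2,4] = [2,4] − [0,4] + [0,2].
As a 10×5 matrix over Z this has rank 5, with invariant factors (1,1,1,1,1).

Now H_k = ker ∂_k / im ∂_{k+1}, so:

  H_0: rank C_0 − rank ∂_1 = 5 − 4 = 1, and the invariant factors of ∂_1 are all 1, so H_0 = Z.
  H_1: rank ker ∂_1 − rank ∂_2 = (10 − 4) − 5 = 1, and the invariant factors of ∂_2 are all 1, so H_1 = Z.
  H_2: rank ker ∂_2 − rank ∂_3 = (5 − 5) − 0 = 0, and there is no ∂_3, so H_2 = 0.

As a check, the Euler characteristic is 5 − 10 + 5 = 0, which agrees with 1 − 1 + 0 = 0.

H_0 = Z,  H_1 = Z,  H_2 = 0.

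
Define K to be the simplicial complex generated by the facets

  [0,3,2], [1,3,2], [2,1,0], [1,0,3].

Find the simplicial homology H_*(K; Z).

We work with the vertex ordering 0 < 1 < 2 < 3. The simplices of K, each written with vertices in increasing order, are:

  0-simplices (4): [0], [1], [2], [3]
  1-simplices (6): [0,1], [0,2], [0,3], [1,2], [1,3], [2,3]
  2-simplices (4): [0,1,2], [0,1,3], [0,2,3], [1,2,3]

giving chain groups C_0 ≅ Z^4, C_1 ≅ Z^6, C_2 ≅ Z^4.

Boundary ∂_1: C_1 → C_0 sends each edge [p,q] (with p < q) to q − p.
The resulting 4×6 matrix has rank 3, and its Smith normal form has invariant factors (1,1,1).

∂_2: C_2 → C_1 maps a triangle to the signed sum of its edges. For instance
  ∂[0,1,3] = [1,3] − [0,3] + [0,1],
  ∂[0,2,3] = [2,3] − [0,3] + [0,2].
The resulting 6×4 matrix has rank 3, and its Smith normal form has invariant factors (1,1,1).

Computing H_k = (kernel of ∂_k) / (image of ∂_{k+1}):

  H_0: rank C_0 − rank ∂_1 = 4 − 3 = 1, and the invariant factors of ∂_1 are all 1, so H_0 = Z.
  H_1: rank ker ∂_1 − rank ∂_2 = (6 − 3) − 3 = 0, and the invariant factors of ∂_2 are all 1, so H_1 = 0.
  H_2: rank ker ∂_2 − rank ∂_3 = (4 − 3) − 0 = 1, and there is no ∂_3, so H_2 = Z.

H_0 = Z,  H_1 = 0,  H_2 = Z.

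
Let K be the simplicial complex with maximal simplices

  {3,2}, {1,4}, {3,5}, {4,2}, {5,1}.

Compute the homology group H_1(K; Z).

We work with the vertex ordering 1 < 2 < 3 < 4 < 5. The simplices of K, each written with vertices in increasing order, are:

  0-simplices (5): [1], [2], [3], [4], [5]
  1-simplices (5): [1,4], [1,5], [2,3], [2,4], [3,5]

Hence C_0 ≅ Z^5, C_1 ≅ Z^5.

The boundary map ∂_1: C_1 → C_0 is given by ∂[p,q] = [q] − [p]. For instance
  ∂[2,4] = [4] − [2].
The 5×5 boundary matrix has rank 4 and Smith normal form diag(1,1,1,1).

Reading off H_k = ker ∂_k / im ∂_{k+1}:

  H_1: rank ker ∂_1 − rank ∂_2 = (5 − 4) − 0 = 1, and there is no ∂_2, so H_1 ≅ Z.

H_1 = Z.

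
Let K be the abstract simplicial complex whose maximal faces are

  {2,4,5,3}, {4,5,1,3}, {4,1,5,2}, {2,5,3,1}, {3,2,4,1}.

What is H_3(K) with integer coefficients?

H_3 ≅ Z.

Take the total order 1 < 2 < 3 < 4 < 5 on the vertex set. Then K (dimension 3) consists of the simplices:

  0-simplices (5): [1], [2], [3], [4], [5]
  1-simplices (10): [1,2], [1,3], [1,4], [1,5], [2,3], [2,4], [2,5], [3,4], [3,5], [4,5]
  2-simplices (10): [1,2,3], [1,2,4], [1,2,5], [1,3,4], [1,3,5], [1,4,5], [2,3,4], [2,3,5], [2,4,5], [3,4,5]
  3-simplices (5): [1,2,3,4], [1,2,3,5], [1,2,4,5], [1,3,4,5], [2,3,4,5]

giving chain groups C_0 ≅ Z^5, C_1 ≅ Z^10, C_2 ≅ Z^10, C_3 ≅ Z^5.

Boundary ∂_1: C_1 → C_0 sends each edge [p,q] (with p < q) to q − p. For instance
  ∂[2,5] = [5] − [2].
This gives a 5×10 integer matrix of rank 4; reducing to Smith normal form yields diagonal entries (1,1,1,1).

The boundary map ∂_2: C_2 → C_1 maps a triangle to the signed sum of its edges. For instance
  ∂[1,2,5] = [2,5] − [1,5] + [1,2],
  ∂[3,4,5] = [4,5] − [3,5] + [3,4].
As a 10×10 matrix over Z this has rank 6, with invariant factors (1,1,1,1,1,1).

∂_3: C_3 → C_2 sends each 3-simplex σ to the alternating sum Σ_i (−1)^i (σ with its i-th vertex removed). For instance
  ∂[2,3,4,5] = [3,4,5] − [2,4,5] + [2,3,5] − [2,3,4],
  ∂[1,2,4,5] = [2,4,5] − [1,4,5] + [1,2,5] − [1,2,4].
This gives a 10×5 integer matrix of rank 4; reducing to Smith normal form yields diagonal entries (1,1,1,1).

Reading off H_k = ker ∂_k / im ∂_{k+1}:

  H_3: rank ker ∂_3 − rank ∂_4 = (5 − 4) − 0 = 1, and there is no ∂_4, so H_3 = Z.

(K is a triangulation of the 3-sphere S^3.)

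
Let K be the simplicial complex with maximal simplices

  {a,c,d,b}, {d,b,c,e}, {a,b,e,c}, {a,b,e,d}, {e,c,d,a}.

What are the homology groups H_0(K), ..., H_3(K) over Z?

H_0 ≅ Z,  H_1 = 0,  H_2 = 0,  H_3 ≅ Z.

K has 5 vertices, 10 edges, 10 triangles, 5 3-simplices.
rank ∂_0 = 0, rank ∂_1 = 4 ⇒ b_0 = 5 − 0 − 4 = 1; all invariant factors of ∂_1 are 1 so no torsion. So H_0 ≅ Z.
rank ∂_1 = 4, rank ∂_2 = 6 ⇒ b_1 = 10 − 4 − 6 = 0; all invariant factors of ∂_2 are 1 so no torsion. So H_1 ≅ 0.
rank ∂_2 = 6, rank ∂_3 = 4 ⇒ b_2 = 10 − 6 − 4 = 0; all invariant factors of ∂_3 are 1 so no torsion. So H_2 ≅ 0.
rank ∂_3 = 4, rank ∂_4 = 0 ⇒ b_3 = 5 − 4 − 0 = 1. So H_3 ≅ Z.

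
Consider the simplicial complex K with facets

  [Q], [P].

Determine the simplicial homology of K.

Fix the vertex order P < Q and write every simplex with vertices in increasing order. Then dim K = 0 and the simplices of K are:

  0-simplices (2): P, Q

so the chain groups are C_0 ≅ Z^2.

From H_k ≅ ker(∂_k) / im(∂_{k+1}) we obtain:

  H_0: rank C_0 − rank ∂_1 = 2 − 0 = 2, and there is no ∂_1, so H_0 = Z^2.

H_0 = Z^2.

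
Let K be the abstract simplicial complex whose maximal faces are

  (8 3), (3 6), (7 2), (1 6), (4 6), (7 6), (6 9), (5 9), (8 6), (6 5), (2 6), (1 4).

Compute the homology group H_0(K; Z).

We work with the vertex ordering 1 < 2 < 3 < 4 < 5 < 6 < 7 < 8 < 9. The simplices of K, each written with vertices in increasing order, are:

  0-simplices (9): [1], [2], [3], [4], [5], [6], [7], [8], [9]
  1-simplices (12): [1,4], [1,6], [2,6], [2,7], [3,6], [3,8], [4,6], [5,6], [5,9], [6,7], [6,8], [6,9]

Hence C_0 ≅ Z^9, C_1 ≅ Z^12.

∂_1: C_1 → C_0 is given by ∂[p,q] = [q] − [p]. For instance
  ∂[3,8] = [8] − [3].
The 9×12 boundary matrix has rank 8 and Smith normal form diag(1,1,1,1,1,1,1,1).

Computing H_k = (kernel of ∂_k) / (image of ∂_{k+1}):

  H_0: rank C_0 − rank ∂_1 = 9 − 8 = 1, and the invariant factors of ∂_1 are all 1, so H_0 = Z.

H_0 = Z.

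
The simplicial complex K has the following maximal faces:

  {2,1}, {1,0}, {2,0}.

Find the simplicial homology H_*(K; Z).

H_0 ≅ Z,  H_1 ≅ Z.

K has 3 vertices, 3 edges.
rank ∂_0 = 0, rank ∂_1 = 2 ⇒ b_0 = 3 − 0 − 2 = 1; all invariant factors of ∂_1 are 1 so no torsion. So H_0 = Z.
rank ∂_1 = 2, rank ∂_2 = 0 ⇒ b_1 = 3 − 2 − 0 = 1. So H_1 = Z.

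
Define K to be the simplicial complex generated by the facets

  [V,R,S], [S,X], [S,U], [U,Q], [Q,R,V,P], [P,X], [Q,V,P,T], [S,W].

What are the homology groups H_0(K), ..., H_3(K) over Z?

K has 9 vertices, 16 edges, 8 triangles, 2 3-simplices.
rank ∂_0 = 0, rank ∂_1 = 8 ⇒ b_0 = 9 − 0 − 8 = 1; all invariant factors of ∂_1 are 1 so no torsion. So H_0 ≅ Z.
rank ∂_1 = 8, rank ∂_2 = 6 ⇒ b_1 = 16 − 8 − 6 = 2; all invariant factors of ∂_2 are 1 so no torsion. So H_1 ≅ Z^2.
rank ∂_2 = 6, rank ∂_3 = 2 ⇒ b_2 = 8 − 6 − 2 = 0; all invariant factors of ∂_3 are 1 so no torsion. So H_2 ≅ 0.
rank ∂_3 = 2, rank ∂_4 = 0 ⇒ b_3 = 2 − 2 − 0 = 0. So H_3 ≅ 0.

H_0 ≅ Z,  H_1 ≅ Z^2,  H_2 = 0,  H_3 = 0.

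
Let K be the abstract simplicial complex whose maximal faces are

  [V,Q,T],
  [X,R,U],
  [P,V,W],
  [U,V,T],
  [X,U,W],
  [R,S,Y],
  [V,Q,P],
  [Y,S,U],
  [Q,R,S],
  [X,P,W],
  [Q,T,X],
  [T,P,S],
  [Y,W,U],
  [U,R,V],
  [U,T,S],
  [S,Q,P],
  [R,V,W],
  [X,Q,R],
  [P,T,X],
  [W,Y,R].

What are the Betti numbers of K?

b_0 = 1, b_1 = 1, b_2 = 0.

Fix the vertex order P < Q < R < S < T < U < V < W < X < Y and write every simplex with vertices in increasing order. Then dim K = 2 and the simplices of K are:

  0-simplices (10): P, Q, R, S, T, U, V, W, X, Y
  1-simplices (30): PQ, PS, PT, PV, PW, PX, QR, QS, QT, QV, QX, RS, RU, RV, RW, RX, RY, ST, SU, SY, TU, TV, TX, UV, UW, UX, UY, VW, WX, WY
  2-simplices (20): PQS, PQV, PST, PTX, PVW, PWX, QRS, QRX, QTV, QTX, RSY, RUV, RUX, RVW, RWY, STU, SUY, TUV, UWX, UWY

so the chain groups are C_0 ≅ Z^10, C_1 ≅ Z^30, C_2 ≅ Z^20.

∂_1: C_1 → C_0 is given by ∂[p,q] = [q] − [p].
As a 10×30 matrix over Z this has rank 9, with invariant factors (1,1,1,1,1,1,1,1,1).

∂_2: C_2 → C_1 maps a triangle to the signed sum of its edges. For instance
  ∂RVW = VW − RW + RV,
  ∂TUV = UV − TV + TU.
As a 30×20 matrix over Z this has rank 20, with invariant factors (1,1,1,1,1,1,1,1,1,1,1,1,1,1,1,1,1,1,1,2).

Now H_k = ker ∂_k / im ∂_{k+1}, so:

  H_0: rank C_0 − rank ∂_1 = 10 − 9 = 1, and the invariant factors of ∂_1 are all 1, so H_0 = Z.
  H_1: rank ker ∂_1 − rank ∂_2 = (30 − 9) − 20 = 1, and ∂_2 has invariant factor 2 > 1, so H_1 = Z ⊕ Z/2Z.
  H_2: rank ker ∂_2 − rank ∂_3 = (20 − 20) − 0 = 0, and there is no ∂_3, so H_2 = 0.

(K is a triangulation of the Klein bottle.)

Hence the Betti numbers are b_0 = 1, b_1 = 1, b_2 = 0.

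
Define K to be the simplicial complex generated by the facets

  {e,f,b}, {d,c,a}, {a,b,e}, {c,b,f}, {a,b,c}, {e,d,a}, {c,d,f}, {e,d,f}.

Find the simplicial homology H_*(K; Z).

H_0 ≅ Z,  H_1 = 0,  H_2 ≅ Z.

K has 6 vertices, 12 edges, 8 triangles.
rank ∂_0 = 0, rank ∂_1 = 5 ⇒ b_0 = 6 − 0 − 5 = 1; all invariant factors of ∂_1 are 1 so no torsion. So H_0 ≅ Z.
rank ∂_1 = 5, rank ∂_2 = 7 ⇒ b_1 = 12 − 5 − 7 = 0; all invariant factors of ∂_2 are 1 so no torsion. So H_1 ≅ 0.
rank ∂_2 = 7, rank ∂_3 = 0 ⇒ b_2 = 8 − 7 − 0 = 1. So H_2 ≅ Z.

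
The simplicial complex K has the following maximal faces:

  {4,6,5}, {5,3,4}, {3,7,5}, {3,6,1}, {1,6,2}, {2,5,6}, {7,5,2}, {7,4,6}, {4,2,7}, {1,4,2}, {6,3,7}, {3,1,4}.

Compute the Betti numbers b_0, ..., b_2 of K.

b_0 = 1, b_1 = 0, b_2 = 0.

K has 7 vertices, 18 edges, 12 triangles.
rank ∂_0 = 0, rank ∂_1 = 6 ⇒ b_0 = 7 − 0 − 6 = 1; all invariant factors of ∂_1 are 1 so no torsion. So H_0 = Z.
rank ∂_1 = 6, rank ∂_2 = 12 ⇒ b_1 = 18 − 6 − 12 = 0; ∂_2 has invariant factor(s) [2] giving torsion. So H_1 = Z_2.
rank ∂_2 = 12, rank ∂_3 = 0 ⇒ b_2 = 12 − 12 − 0 = 0. So H_2 = 0.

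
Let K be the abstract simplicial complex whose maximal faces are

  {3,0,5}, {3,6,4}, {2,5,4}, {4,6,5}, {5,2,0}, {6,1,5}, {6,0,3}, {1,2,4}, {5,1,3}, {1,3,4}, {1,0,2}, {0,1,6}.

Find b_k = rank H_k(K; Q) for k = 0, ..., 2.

b_0 = 1, b_1 = 0, b_2 = 0.

We work with the vertex ordering 0 < 1 < 2 < 3 < 4 < 5 < 6. The simplices of K, each written with vertices in increasing order, are:

  0-simplices (7): [0], [1], [2], [3], [4], [5], [6]
  1-simplices (18): [0,1], [0,2], [0,3], [0,5], [0,6], [1,2], [1,3], [1,4], [1,5], [1,6], [2,4], [2,5], [3,4], [3,5], [3,6], [4,5], [4,6], [5,6]
  2-simplices (12): [0,1,2], [0,1,6], [0,2,5], [0,3,5], [0,3,6], [1,2,4], [1,3,4], [1,3,5], [1,5,6], [2,4,5], [3,4,6], [4,5,6]

so the chain groups are C_0 ≅ Z^7, C_1 ≅ Z^18, C_2 ≅ Z^12.

∂_1: C_1 → C_0 is given by ∂[p,q] = [q] − [p]. For instance
  ∂[4,5] = [5] − [4].
As a 7×18 matrix over Z this has rank 6, with invariant factors (1,1,1,1,1,1).

The boundary map ∂_2: C_2 → C_1 sends each 2-simplex [p,q,r] to [q,r] − [p,r] + [p,q]. For instance
  ∂[0,3,6] = [3,6] − [0,6] + [0,3],
  ∂[4,5,6] = [5,6] − [4,6] + [4,5].
The resulting 18×12 matrix has rank 12, and its Smith normal form has invariant factors (1,1,1,1,1,1,1,1,1,1,1,2).

Now H_k = ker ∂_k / im ∂_{k+1}, so:

  H_0: rank C_0 − rank ∂_1 = 7 − 6 = 1, and the invariant factors of ∂_1 are all 1, so H_0 ≅ Z.
  H_1: rank ker ∂_1 − rank ∂_2 = (18 − 6) − 12 = 0, and ∂_2 has invariant factor 2 > 1, so H_1 ≅ Z/2Z.
  H_2: rank ker ∂_2 − rank ∂_3 = (12 − 12) − 0 = 0, and there is no ∂_3, so H_2 ≅ 0.

Hence the Betti numbers are b_0 = 1, b_1 = 0, b_2 = 0.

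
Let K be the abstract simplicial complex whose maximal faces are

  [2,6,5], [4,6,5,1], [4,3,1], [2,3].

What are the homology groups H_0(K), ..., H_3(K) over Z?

Order the vertices as 1 < 2 < 3 < 4 < 5 < 6. Listing each simplex with vertices in this order, K has dimension 3 with simplices:

  0-simplices (6): [1], [2], [3], [4], [5], [6]
  1-simplices (11): [1,3], [1,4], [1,5], [1,6], [2,3], [2,5], [2,6], [3,4], [4,5], [4,6], [5,6]
  2-simplices (6): [1,3,4], [1,4,5], [1,4,6], [1,5,6], [2,5,6], [4,5,6]
  3-simplices (1): [1,4,5,6]

giving chain groups C_0 ≅ Z^6, C_1 ≅ Z^11, C_2 ≅ Z^6, C_3 ≅ Z^1.

Boundary ∂_1: C_1 → C_0 maps an edge to its endpoints' difference, ∂[p,q] = q − p.
This gives a 6×11 integer matrix of rank 5; reducing to Smith normal form yields diagonal entries (1,1,1,1,1).

∂_2: C_2 → C_1 sends each 2-simplex [p,q,r] to [q,r] − [p,r] + [p,q]. For instance
  ∂[4,5,6] = [5,6] − [4,6] + [4,5],
  ∂[1,4,5] = [4,5] − [1,5] + [1,4].
As a 11×6 matrix over Z this has rank 5, with invariant factors (1,1,1,1,1).

Boundary ∂_3: C_3 → C_2 sends each 3-simplex σ to the alternating sum Σ_i (−1)^i (σ with its i-th vertex removed). For instance
  ∂[1,4,5,6] = [4,5,6] − [1,5,6] + [1,4,6] − [1,4,5].
The 6×1 boundary matrix has rank 1 and Smith normal form diag(1).

Now H_k = ker ∂_k / im ∂_{k+1}, so:

  H_0: rank C_0 − rank ∂_1 = 6 − 5 = 1, and the invariant factors of ∂_1 are all 1, so H_0 ≅ Z.
  H_1: rank ker ∂_1 − rank ∂_2 = (11 − 5) − 5 = 1, and the invariant factors of ∂_2 are all 1, so H_1 ≅ Z.
  H_2: rank ker ∂_2 − rank ∂_3 = (6 − 5) − 1 = 0, and the invariant factors of ∂_3 are all 1, so H_2 ≅ 0.
  H_3: rank ker ∂_3 − rank ∂_4 = (1 − 1) − 0 = 0, and there is no ∂_4, so H_3 ≅ 0.

H_0 ≅ Z,  H_1 ≅ Z,  H_2 = 0,  H_3 = 0.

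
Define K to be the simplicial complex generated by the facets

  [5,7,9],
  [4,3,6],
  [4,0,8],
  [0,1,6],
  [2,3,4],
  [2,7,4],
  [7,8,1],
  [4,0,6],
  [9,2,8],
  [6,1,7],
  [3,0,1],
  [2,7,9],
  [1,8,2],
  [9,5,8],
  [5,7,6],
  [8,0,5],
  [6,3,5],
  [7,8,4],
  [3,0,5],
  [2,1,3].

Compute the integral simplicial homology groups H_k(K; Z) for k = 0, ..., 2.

H_0 ≅ Z,  H_1 ≅ Z ⊕ Z/2Z,  H_2 = 0.

We work with the vertex ordering 0 < 1 < 2 < 3 < 4 < 5 < 6 < 7 < 8 < 9. The simplices of K, each written with vertices in increasing order, are:

  0-simplices (10): [0], [1], [2], [3], [4], [5], [6], [7], [8], [9]
  1-simplices (30): (30 of them)
  2-simplices (20): (20 of them)

Hence C_0 ≅ Z^10, C_1 ≅ Z^30, C_2 ≅ Z^20.

∂_1: C_1 → C_0 is given by ∂[p,q] = [q] − [p].
This gives a 10×30 integer matrix of rank 9; reducing to Smith normal form yields diagonal entries (1,1,1,1,1,1,1,1,1).

The boundary map ∂_2: C_2 → C_1 sends each 2-simplex [p,q,r] to [q,r] − [p,r] + [p,q]. For instance
  ∂[0,1,6] = [1,6] − [0,6] + [0,1],
  ∂[1,7,8] = [7,8] − [1,8] + [1,7].
This gives a 30×20 integer matrix of rank 20; reducing to Smith normal form yields diagonal entries (1,1,1,1,1,1,1,1,1,1,1,1,1,1,1,1,1,1,1,2).

From H_k ≅ ker(∂_k) / im(∂_{k+1}) we obtain:

  H_0: rank C_0 − rank ∂_1 = 10 − 9 = 1, and the invariant factors of ∂_1 are all 1, so H_0 ≅ Z.
  H_1: rank ker ∂_1 − rank ∂_2 = (30 − 9) − 20 = 1, and ∂_2 has invariant factor 2 > 1, so H_1 ≅ Z ⊕ Z/2Z.
  H_2: rank ker ∂_2 − rank ∂_3 = (20 − 20) − 0 = 0, and there is no ∂_3, so H_2 ≅ 0.

(K is a triangulation of the Klein bottle.)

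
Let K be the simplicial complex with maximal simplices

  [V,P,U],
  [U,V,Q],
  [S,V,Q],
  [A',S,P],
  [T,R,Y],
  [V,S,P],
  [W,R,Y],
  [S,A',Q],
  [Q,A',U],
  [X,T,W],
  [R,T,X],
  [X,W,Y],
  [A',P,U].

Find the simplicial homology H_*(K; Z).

Order the vertices as P < Q < R < S < T < U < V < W < X < Y < A'. Listing each simplex with vertices in this order, K has dimension 2 with simplices:

  0-simplices (11): [P], [Q], [R], [S], [T], [U], [V], [W], [X], [Y], [A']
  1-simplices (22): [P,S], [P,U], [P,V], [P,A'], [Q,S], [Q,U], [Q,V], [Q,A'], [R,T], [R,W], [R,X], [R,Y], [S,V], [S,A'], [T,W], [T,X], [T,Y], [U,V], [U,A'], [W,X], [W,Y], [X,Y]
  2-simplices (13): [P,S,V], [P,S,A'], [P,U,V], [P,U,A'], [Q,S,V], [Q,S,A'], [Q,U,V], [Q,U,A'], [R,T,X], [R,T,Y], [R,W,Y], [T,W,X], [W,X,Y]

so the chain groups are C_0 ≅ Z^11, C_1 ≅ Z^22, C_2 ≅ Z^13.

The boundary map ∂_1: C_1 → C_0 sends each edge [p,q] (with p < q) to q − p.
As a 11×22 matrix over Z this has rank 9, with invariant factors (1,1,1,1,1,1,1,1,1).

∂_2: C_2 → C_1 acts by ∂[p,q,r] = [q,r] − [p,r] + [p,q]. For instance
  ∂[T,W,X] = [W,X] − [T,X] + [T,W],
  ∂[R,T,Y] = [T,Y] − [R,Y] + [R,T].
As a 22×13 matrix over Z this has rank 12, with invariant factors (1,1,1,1,1,1,1,1,1,1,1,1).

Reading off H_k = ker ∂_k / im ∂_{k+1}:

  H_0: rank C_0 − rank ∂_1 = 11 − 9 = 2, and the invariant factors of ∂_1 are all 1, so H_0 ≅ Z^2.
  H_1: rank ker ∂_1 − rank ∂_2 = (22 − 9) − 12 = 1, and the invariant factors of ∂_2 are all 1, so H_1 ≅ Z.
  H_2: rank ker ∂_2 − rank ∂_3 = (13 − 12) − 0 = 1, and there is no ∂_3, so H_2 ≅ Z.

H_0 ≅ Z^2,  H_1 ≅ Z,  H_2 ≅ Z.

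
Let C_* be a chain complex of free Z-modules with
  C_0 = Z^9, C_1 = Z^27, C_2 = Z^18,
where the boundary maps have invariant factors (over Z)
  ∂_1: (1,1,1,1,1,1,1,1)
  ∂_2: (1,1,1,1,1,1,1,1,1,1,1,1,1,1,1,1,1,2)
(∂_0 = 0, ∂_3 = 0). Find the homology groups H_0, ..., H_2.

H_0: b_0 = 9 − 0 − 8 = 1; torsion from ∂_1 factors > 1: none. So H_0 = Z.
H_1: b_1 = 27 − 8 − 18 = 1; torsion from ∂_2 factors > 1: [2]. So H_1 = Z ⊕ Z_2.
H_2: b_2 = 18 − 18 − 0 = 0; torsion from ∂_3 factors > 1: none. So H_2 = 0.

H_0 = Z,  H_1 = Z ⊕ Z_2,  H_2 = 0.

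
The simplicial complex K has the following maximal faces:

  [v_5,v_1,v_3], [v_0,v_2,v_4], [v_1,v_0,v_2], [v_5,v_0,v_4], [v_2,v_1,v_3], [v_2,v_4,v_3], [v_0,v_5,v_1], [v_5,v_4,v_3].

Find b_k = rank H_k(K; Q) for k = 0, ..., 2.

b_0 = 1, b_1 = 0, b_2 = 1.

K has 6 vertices, 12 edges, 8 triangles.
rank ∂_0 = 0, rank ∂_1 = 5 ⇒ b_0 = 6 − 0 − 5 = 1; all invariant factors of ∂_1 are 1 so no torsion. So H_0 = Z.
rank ∂_1 = 5, rank ∂_2 = 7 ⇒ b_1 = 12 − 5 − 7 = 0; all invariant factors of ∂_2 are 1 so no torsion. So H_1 = 0.
rank ∂_2 = 7, rank ∂_3 = 0 ⇒ b_2 = 8 − 7 − 0 = 1. So H_2 = Z.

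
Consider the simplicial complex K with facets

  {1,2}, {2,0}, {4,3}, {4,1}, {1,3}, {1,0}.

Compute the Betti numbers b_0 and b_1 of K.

b_0 = 1, b_1 = 2.

We work with the vertex ordering 0 < 1 < 2 < 3 < 4. The simplices of K, each written with vertices in increasing order, are:

  0-simplices (5): [0], [1], [2], [3], [4]
  1-simplices (6): [0,1], [0,2], [1,2], [1,3], [1,4], [3,4]

Hence C_0 ≅ Z^5, C_1 ≅ Z^6.

The boundary map ∂_1: C_1 → C_0 is given by ∂[p,q] = [q] − [p]. For instance
  ∂[0,2] = [2] − [0].
The 5×6 boundary matrix has rank 4 and Smith normal form diag(1,1,1,1).

From H_k ≅ ker(∂_k) / im(∂_{k+1}) we obtain:

  H_0: rank C_0 − rank ∂_1 = 5 − 4 = 1, and the invariant factors of ∂_1 are all 1, so H_0 ≅ Z.
  H_1: rank ker ∂_1 − rank ∂_2 = (6 − 4) − 0 = 2, and there is no ∂_2, so H_1 ≅ Z^2.

Hence the Betti numbers are b_0 = 1, b_1 = 2.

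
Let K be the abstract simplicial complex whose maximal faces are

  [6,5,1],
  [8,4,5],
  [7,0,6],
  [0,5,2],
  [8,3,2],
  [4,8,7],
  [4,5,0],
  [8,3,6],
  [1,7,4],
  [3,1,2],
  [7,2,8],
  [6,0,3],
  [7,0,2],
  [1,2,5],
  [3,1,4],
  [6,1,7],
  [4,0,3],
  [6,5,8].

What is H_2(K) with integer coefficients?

H_2 = Z.

Fix the vertex order 0 < 1 < 2 < 3 < 4 < 5 < 6 < 7 < 8 and write every simplex with vertices in increasing order. Then dim K = 2 and the simplices of K are:

  0-simplices (9): [0], [1], [2], [3], [4], [5], [6], [7], [8]
  1-simplices (27): (27 of them)
  2-simplices (18): [0,2,5], [0,2,7], [0,3,4], [0,3,6], [0,4,5], [0,6,7], [1,2,3], [1,2,5], [1,3,4], [1,4,7], [1,5,6], [1,6,7], [2,3,8], [2,7,8], [3,6,8], [4,5,8], [4,7,8], [5,6,8]

so the chain groups are C_0 ≅ Z^9, C_1 ≅ Z^27, C_2 ≅ Z^18.

The boundary map ∂_1: C_1 → C_0 sends each edge [p,q] (with p < q) to q − p.
The 9×27 boundary matrix has rank 8 and Smith normal form diag(1,1,1,1,1,1,1,1).

The boundary map ∂_2: C_2 → C_1 maps a triangle to the signed sum of its edges. For instance
  ∂[0,6,7] = [6,7] − [0,7] + [0,6],
  ∂[3,6,8] = [6,8] − [3,8] + [3,6].
This gives a 27×18 integer matrix of rank 17; reducing to Smith normal form yields diagonal entries (1,1,1,1,1,1,1,1,1,1,1,1,1,1,1,1,1).

Now H_k = ker ∂_k / im ∂_{k+1}, so:

  H_2: rank ker ∂_2 − rank ∂_3 = (18 − 17) − 0 = 1, and there is no ∂_3, so H_2 = Z.

(K is a triangulation of the torus T^2.)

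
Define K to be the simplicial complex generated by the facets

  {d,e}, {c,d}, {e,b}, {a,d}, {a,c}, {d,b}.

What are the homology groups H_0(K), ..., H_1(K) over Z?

H_0 ≅ Z,  H_1 ≅ Z^2.

Take the total order a < b < c < d < e on the vertex set. Then K (dimension 1) consists of the simplices:

  0-simplices (5): a, b, c, d, e
  1-simplices (6): ac, ad, bd, be, cd, de

giving chain groups C_0 ≅ Z^5, C_1 ≅ Z^6.

Boundary ∂_1: C_1 → C_0 sends each edge [p,q] (with p < q) to q − p. For instance
  ∂ac = c − a.
This gives a 5×6 integer matrix of rank 4; reducing to Smith normal form yields diagonal entries (1,1,1,1).

Computing H_k = (kernel of ∂_k) / (image of ∂_{k+1}):

  H_0: rank C_0 − rank ∂_1 = 5 − 4 = 1, and the invariant factors of ∂_1 are all 1, so H_0 = Z.
  H_1: rank ker ∂_1 − rank ∂_2 = (6 − 4) − 0 = 2, and there is no ∂_2, so H_1 = Z^2.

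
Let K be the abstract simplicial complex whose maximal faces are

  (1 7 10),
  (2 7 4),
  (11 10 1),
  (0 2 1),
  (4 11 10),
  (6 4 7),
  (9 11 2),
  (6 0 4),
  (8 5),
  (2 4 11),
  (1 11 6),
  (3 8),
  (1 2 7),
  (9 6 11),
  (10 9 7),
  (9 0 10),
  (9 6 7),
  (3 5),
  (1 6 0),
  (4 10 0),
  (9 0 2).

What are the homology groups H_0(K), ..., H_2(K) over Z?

K has 12 vertices, 30 edges, 18 triangles.
rank ∂_0 = 0, rank ∂_1 = 10 ⇒ b_0 = 12 − 0 − 10 = 2; all invariant factors of ∂_1 are 1 so no torsion. So H_0 ≅ Z^2.
rank ∂_1 = 10, rank ∂_2 = 17 ⇒ b_1 = 30 − 10 − 17 = 3; all invariant factors of ∂_2 are 1 so no torsion. So H_1 ≅ Z^3.
rank ∂_2 = 17, rank ∂_3 = 0 ⇒ b_2 = 18 − 17 − 0 = 1. So H_2 ≅ Z.

H_0 ≅ Z^2,  H_1 ≅ Z^3,  H_2 ≅ Z.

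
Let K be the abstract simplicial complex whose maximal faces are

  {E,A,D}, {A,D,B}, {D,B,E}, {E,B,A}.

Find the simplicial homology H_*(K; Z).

H_0 = Z,  H_1 = 0,  H_2 = Z.

Take the total order A < B < D < E on the vertex set. Then K (dimension 2) consists of the simplices:

  0-simplices (4): A, B, D, E
  1-simplices (6): AB, AD, AE, BD, BE, DE
  2-simplices (4): ABD, ABE, ADE, BDE

so the chain groups are C_0 ≅ Z^4, C_1 ≅ Z^6, C_2 ≅ Z^4.

The boundary map ∂_1: C_1 → C_0 sends each edge [p,q] (with p < q) to q − p. For instance
  ∂AB = B − A.
This gives a 4×6 integer matrix of rank 3; reducing to Smith normal form yields diagonal entries (1,1,1).

The boundary map ∂_2: C_2 → C_1 maps a triangle to the signed sum of its edges. For instance
  ∂BDE = DE − BE + BD,
  ∂ADE = DE − AE + AD.
The resulting 6×4 matrix has rank 3, and its Smith normal form has invariant factors (1,1,1).

Now H_k = ker ∂_k / im ∂_{k+1}, so:

  H_0: rank C_0 − rank ∂_1 = 4 − 3 = 1, and the invariant factors of ∂_1 are all 1, so H_0 ≅ Z.
  H_1: rank ker ∂_1 − rank ∂_2 = (6 − 3) − 3 = 0, and the invariant factors of ∂_2 are all 1, so H_1 ≅ 0.
  H_2: rank ker ∂_2 − rank ∂_3 = (4 − 3) − 0 = 1, and there is no ∂_3, so H_2 ≅ Z.

As a check, the Euler characteristic is 4 − 6 + 4 = 2, which agrees with 1 − 0 + 1 = 2.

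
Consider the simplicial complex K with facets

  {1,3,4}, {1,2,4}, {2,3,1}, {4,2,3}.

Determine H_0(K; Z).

H_0 ≅ Z.

Order the vertices as 1 < 2 < 3 < 4. Listing each simplex with vertices in this order, K has dimension 2 with simplices:

  0-simplices (4): [1], [2], [3], [4]
  1-simplices (6): [1,2], [1,3], [1,4], [2,3], [2,4], [3,4]
  2-simplices (4): [1,2,3], [1,2,4], [1,3,4], [2,3,4]

giving chain groups C_0 ≅ Z^4, C_1 ≅ Z^6, C_2 ≅ Z^4.

The boundary map ∂_1: C_1 → C_0 maps an edge to its endpoints' difference, ∂[p,q] = q − p.
As a 4×6 matrix over Z this has rank 3, with invariant factors (1,1,1).

The boundary map ∂_2: C_2 → C_1 sends each 2-simplex [p,q,r] to [q,r] − [p,r] + [p,q]. For instance
  ∂[1,2,3] = [2,3] − [1,3] + [1,2],
  ∂[2,3,4] = [3,4] − [2,4] + [2,3].
The 6×4 boundary matrix has rank 3 and Smith normal form diag(1,1,1).

From H_k ≅ ker(∂_k) / im(∂_{k+1}) we obtain:

  H_0: rank C_0 − rank ∂_1 = 4 − 3 = 1, and the invariant factors of ∂_1 are all 1, so H_0 = Z.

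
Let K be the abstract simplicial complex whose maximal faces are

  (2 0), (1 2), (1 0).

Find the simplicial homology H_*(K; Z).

H_0 = Z,  H_1 = Z.

Order the vertices as 0 < 1 < 2. Listing each simplex with vertices in this order, K has dimension 1 with simplices:

  0-simplices (3): [0], [1], [2]
  1-simplices (3): [0,1], [0,2], [1,2]

giving chain groups C_0 ≅ Z^3, C_1 ≅ Z^3.

∂_1: C_1 → C_0 maps an edge to its endpoints' difference, ∂[p,q] = q − p.
As a 3×3 matrix over Z this has rank 2, with invariant factors (1,1).

Reading off H_k = ker ∂_k / im ∂_{k+1}:

  H_0: rank C_0 − rank ∂_1 = 3 − 2 = 1, and the invariant factors of ∂_1 are all 1, so H_0 = Z.
  H_1: rank ker ∂_1 − rank ∂_2 = (3 − 2) − 0 = 1, and there is no ∂_2, so H_1 = Z.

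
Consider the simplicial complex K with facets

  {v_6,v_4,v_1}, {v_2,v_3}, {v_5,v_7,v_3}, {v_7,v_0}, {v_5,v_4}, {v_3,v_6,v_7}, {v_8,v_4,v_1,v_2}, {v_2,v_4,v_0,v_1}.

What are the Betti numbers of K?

b_0 = 1, b_1 = 3, b_2 = 0, b_3 = 0.

Fix the vertex order v_0 < v_1 < v_2 < v_3 < v_4 < v_5 < v_6 < v_7 < v_8 and write every simplex with vertices in increasing order. Then dim K = 3 and the simplices of K are:

  0-simplices (9): [v_0], [v_1], [v_2], [v_3], [v_4], [v_5], [v_6], [v_7], [v_8]
  1-simplices (19): (19 of them)
  2-simplices (10): [v_0,v_1,v_2], [v_0,v_1,v_4], [v_0,v_2,v_4], [v_1,v_2,v_4], [v_1,v_2,v_8], [v_1,v_4,v_6], [v_1,v_4,v_8], [v_2,v_4,v_8], [v_3,v_5,v_7], [v_3,v_6,v_7]
  3-simplices (2): [v_0,v_1,v_2,v_4], [v_1,v_2,v_4,v_8]

so the chain groups are C_0 ≅ Z^9, C_1 ≅ Z^19, C_2 ≅ Z^10, C_3 ≅ Z^2.

∂_1: C_1 → C_0 sends each edge [p,q] (with p < q) to q − p. For instance
  ∂[v_0,v_1] = [v_1] − [v_0].
The resulting 9×19 matrix has rank 8, and its Smith normal form has invariant factors (1,1,1,1,1,1,1,1).

Boundary ∂_2: C_2 → C_1 sends each 2-simplex [p,q,r] to [q,r] − [p,r] + [p,q]. For instance
  ∂[v_0,v_1,v_4] = [v_1,v_4] − [v_0,v_4] + [v_0,v_1],
  ∂[v_2,v_4,v_8] = [v_4,v_8] − [v_2,v_8] + [v_2,v_4].
The 19×10 boundary matrix has rank 8 and Smith normal form diag(1,1,1,1,1,1,1,1).

Boundary ∂_3: C_3 → C_2 sends each 3-simplex σ to the alternating sum Σ_i (−1)^i (σ with its i-th vertex removed). For instance
  ∂[v_0,v_1,v_2,v_4] = [v_1,v_2,v_4] − [v_0,v_2,v_4] + [v_0,v_1,v_4] − [v_0,v_1,v_2],
  ∂[v_1,v_2,v_4,v_8] = [v_2,v_4,v_8] − [v_1,v_4,v_8] + [v_1,v_2,v_8] − [v_1,v_2,v_4].
This gives a 10×2 integer matrix of rank 2; reducing to Smith normal form yields diagonal entries (1,1).

Now H_k = ker ∂_k / im ∂_{k+1}, so:

  H_0: rank C_0 − rank ∂_1 = 9 − 8 = 1, and the invariant factors of ∂_1 are all 1, so H_0 ≅ Z.
  H_1: rank ker ∂_1 − rank ∂_2 = (19 − 8) − 8 = 3, and the invariant factors of ∂_2 are all 1, so H_1 ≅ Z^3.
  H_2: rank ker ∂_2 − rank ∂_3 = (10 − 8) − 2 = 0, and the invariant factors of ∂_3 are all 1, so H_2 ≅ 0.
  H_3: rank ker ∂_3 − rank ∂_4 = (2 − 2) − 0 = 0, and there is no ∂_4, so H_3 ≅ 0.

Hence the Betti numbers are b_0 = 1, b_1 = 3, b_2 = 0, b_3 = 0.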